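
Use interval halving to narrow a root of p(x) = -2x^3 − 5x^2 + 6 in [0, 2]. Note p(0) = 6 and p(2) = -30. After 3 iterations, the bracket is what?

x = 1 gives p = -1, negative; keep [0, 1]
x = 0.5 gives p = 4.5, positive; keep [0.5, 1]
x = 0.75 gives p = 2.34375, positive; keep [0.75, 1]

[0.75, 1]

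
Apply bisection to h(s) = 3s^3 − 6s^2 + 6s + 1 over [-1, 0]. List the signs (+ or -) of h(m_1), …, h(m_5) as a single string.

midpoint -0.5: h = -3.875 < 0 → [-0.5, 0]
midpoint -0.25: h = -0.921875 < 0 → [-0.25, 0]
midpoint -0.125: h = 0.150391 > 0 → [-0.25, -0.125]
midpoint -0.1875: h = -0.3557 < 0 → [-0.1875, -0.125]
midpoint -0.15625: h = -0.0954 < 0 → [-0.15625, -0.125]

--+--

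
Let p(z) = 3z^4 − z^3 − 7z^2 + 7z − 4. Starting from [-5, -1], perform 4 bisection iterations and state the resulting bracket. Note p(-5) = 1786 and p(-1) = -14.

z = -3 gives p = 182, positive; keep [-3, -1]
z = -2 gives p = 10, positive; keep [-2, -1]
z = -1.5 gives p = -11.6875, negative; keep [-2, -1.5]
z = -1.75 gives p = -4.1914, negative; keep [-2, -1.75]

[-2, -1.75]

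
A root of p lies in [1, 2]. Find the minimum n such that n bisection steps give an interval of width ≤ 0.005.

8

Width after n steps is 1/2^n. Need 2^n ≥ 1/0.005 = 200.
2^7 = 128 < 200 ≤ 2^8 = 256, so n = 8.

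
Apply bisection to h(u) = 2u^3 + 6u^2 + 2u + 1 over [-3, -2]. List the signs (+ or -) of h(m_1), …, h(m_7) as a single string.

+-++--+

midpoint -2.5: h = 2.25 > 0 → [-3, -2.5]
midpoint -2.75: h = -0.71875 < 0 → [-2.75, -2.5]
midpoint -2.625: h = 0.917969 > 0 → [-2.75, -2.625]
midpoint -2.6875: h = 0.1392 > 0 → [-2.75, -2.6875]
midpoint -2.71875: h = -0.2797 < 0 → [-2.71875, -2.6875]
midpoint -2.703125: h = -0.0678 < 0 → [-2.703125, -2.6875]
midpoint -2.6953125: h = 0.0363 > 0 → [-2.703125, -2.6953125]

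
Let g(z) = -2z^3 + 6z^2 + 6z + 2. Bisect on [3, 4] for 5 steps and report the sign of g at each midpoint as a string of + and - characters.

z = 3.5 gives g = 10.75, positive; keep [3.5, 4]
z = 3.75 gives g = 3.40625, positive; keep [3.75, 4]
z = 3.875 gives g = -1.027344, negative; keep [3.75, 3.875]
z = 3.8125 gives g = 1.2554, positive; keep [3.8125, 3.875]
z = 3.84375 gives g = 0.1307, positive; keep [3.84375, 3.875]

++-++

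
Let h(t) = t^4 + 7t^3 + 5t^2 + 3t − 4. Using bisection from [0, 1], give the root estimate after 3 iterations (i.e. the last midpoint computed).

t = 0.5 gives h = -0.3125, negative; keep [0.5, 1]
t = 0.75 gives h = 4.332031, positive; keep [0.5, 0.75]
t = 0.625 gives h = 1.689697, positive; keep [0.5, 0.625]

0.625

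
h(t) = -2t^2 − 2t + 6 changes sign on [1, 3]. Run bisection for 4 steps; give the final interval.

[1.25, 1.375]

h(2) = -6 < 0, so the root lies in [1, 2]
h(1.5) = -1.5 < 0, so the root lies in [1, 1.5]
h(1.25) = 0.375 > 0, so the root lies in [1.25, 1.5]
h(1.375) = -0.5312 < 0, so the root lies in [1.25, 1.375]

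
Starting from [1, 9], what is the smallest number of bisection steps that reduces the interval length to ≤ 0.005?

Width after n steps is 8/2^n. Need 2^n ≥ 8/0.005 = 1600.
2^10 = 1024 < 1600 ≤ 2^11 = 2048, so n = 11.

11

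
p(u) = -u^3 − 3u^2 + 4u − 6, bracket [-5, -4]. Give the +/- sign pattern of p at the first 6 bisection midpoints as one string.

+-+++-

u = -4.5 gives p = 6.375, positive; keep [-4.5, -4]
u = -4.25 gives p = -0.421875, negative; keep [-4.5, -4.25]
u = -4.375 gives p = 2.818359, positive; keep [-4.375, -4.25]
u = -4.3125 gives p = 1.1594, positive; keep [-4.3125, -4.25]
u = -4.28125 gives p = 0.3592, positive; keep [-4.28125, -4.25]
u = -4.265625 gives p = -0.0337, negative; keep [-4.28125, -4.265625]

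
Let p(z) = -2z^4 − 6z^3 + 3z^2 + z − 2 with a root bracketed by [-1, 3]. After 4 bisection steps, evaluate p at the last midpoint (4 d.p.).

0.8359

m = 1, p(m) = -6 (−); new bracket [-1, 1]
m = 0, p(m) = -2 (−); new bracket [-1, 0]
m = -0.5, p(m) = -1.125 (−); new bracket [-1, -0.5]
m = -0.75, p(m) = 0.8359 (+); new bracket [-0.75, -0.5]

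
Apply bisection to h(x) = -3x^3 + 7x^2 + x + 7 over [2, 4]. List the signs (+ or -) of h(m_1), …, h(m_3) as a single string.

-++

x = 3 gives h = -8, negative; keep [2, 3]
x = 2.5 gives h = 6.375, positive; keep [2.5, 3]
x = 2.75 gives h = 0.296875, positive; keep [2.75, 3]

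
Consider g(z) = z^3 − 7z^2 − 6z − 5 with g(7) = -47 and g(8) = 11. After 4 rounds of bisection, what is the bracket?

midpoint 7.5: g = -21.875 < 0 → [7.5, 8]
midpoint 7.75: g = -6.453125 < 0 → [7.75, 8]
midpoint 7.875: g = 2.013672 > 0 → [7.75, 7.875]
midpoint 7.8125: g = -2.2839 < 0 → [7.8125, 7.875]

[7.8125, 7.875]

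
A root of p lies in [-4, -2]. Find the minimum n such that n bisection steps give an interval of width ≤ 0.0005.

Width after n steps is 2/2^n. Need 2^n ≥ 2/0.0005 = 4000.
2^11 = 2048 < 4000 ≤ 2^12 = 4096, so n = 12.

12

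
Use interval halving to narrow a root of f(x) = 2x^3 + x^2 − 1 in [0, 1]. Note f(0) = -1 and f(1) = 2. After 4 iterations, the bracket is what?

m = 0.5, f(m) = -0.5 (−); new bracket [0.5, 1]
m = 0.75, f(m) = 0.40625 (+); new bracket [0.5, 0.75]
m = 0.625, f(m) = -0.121094 (−); new bracket [0.625, 0.75]
m = 0.6875, f(m) = 0.1226 (+); new bracket [0.625, 0.6875]

[0.625, 0.6875]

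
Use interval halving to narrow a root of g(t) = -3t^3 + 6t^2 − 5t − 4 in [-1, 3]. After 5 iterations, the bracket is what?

g(1) = -6 < 0, so the root lies in [-1, 1]
g(0) = -4 < 0, so the root lies in [-1, 0]
g(-0.5) = 0.375 > 0, so the root lies in [-0.5, 0]
g(-0.25) = -2.3281 < 0, so the root lies in [-0.5, -0.25]
g(-0.375) = -1.123 < 0, so the root lies in [-0.5, -0.375]

[-0.5, -0.375]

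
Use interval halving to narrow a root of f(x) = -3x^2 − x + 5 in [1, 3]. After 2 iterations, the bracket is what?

[1, 1.5]

m = 2, f(m) = -9 (−); new bracket [1, 2]
m = 1.5, f(m) = -3.25 (−); new bracket [1, 1.5]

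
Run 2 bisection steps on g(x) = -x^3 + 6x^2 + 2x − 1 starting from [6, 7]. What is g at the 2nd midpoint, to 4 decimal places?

1.7344

m = 6.5, g(m) = -9.125 (−); new bracket [6, 6.5]
m = 6.25, g(m) = 1.734375 (+); new bracket [6.25, 6.5]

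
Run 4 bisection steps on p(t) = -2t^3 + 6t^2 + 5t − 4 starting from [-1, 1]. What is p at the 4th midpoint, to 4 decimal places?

p(0) = -4 < 0, so the root lies in [0, 1]
p(0.5) = -0.25 < 0, so the root lies in [0.5, 1]
p(0.75) = 2.28125 > 0, so the root lies in [0.5, 0.75]
p(0.625) = 0.9805 > 0, so the root lies in [0.5, 0.625]

0.9805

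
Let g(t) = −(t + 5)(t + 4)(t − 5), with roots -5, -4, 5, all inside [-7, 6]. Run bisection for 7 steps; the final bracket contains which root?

midpoint -0.5: g = 86.625 > 0 → [-0.5, 6]
midpoint 2.75: g = 117.703125 > 0 → [2.75, 6]
midpoint 4.375: g = 49.072266 > 0 → [4.375, 6]
midpoint 5.1875: g = -17.5496 < 0 → [4.375, 5.1875]
midpoint 4.78125: g = 18.7888 > 0 → [4.78125, 5.1875]
midpoint 4.984375: g = 1.4016 > 0 → [4.984375, 5.1875]
midpoint 5.0859375: g = -7.8753 < 0 → [4.984375, 5.0859375]

5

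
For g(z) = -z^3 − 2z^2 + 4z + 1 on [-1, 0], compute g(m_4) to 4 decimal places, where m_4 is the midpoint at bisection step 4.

0.1863

midpoint -0.5: g = -1.375 < 0 → [-0.5, 0]
midpoint -0.25: g = -0.109375 < 0 → [-0.25, 0]
midpoint -0.125: g = 0.470703 > 0 → [-0.25, -0.125]
midpoint -0.1875: g = 0.1863 > 0 → [-0.25, -0.1875]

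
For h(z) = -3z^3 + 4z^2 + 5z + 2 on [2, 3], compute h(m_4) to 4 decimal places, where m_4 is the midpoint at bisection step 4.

midpoint 2.5: h = -7.375 < 0 → [2, 2.5]
midpoint 2.25: h = -0.671875 < 0 → [2, 2.25]
midpoint 2.125: h = 1.900391 > 0 → [2.125, 2.25]
midpoint 2.1875: h = 0.6755 > 0 → [2.1875, 2.25]

0.6755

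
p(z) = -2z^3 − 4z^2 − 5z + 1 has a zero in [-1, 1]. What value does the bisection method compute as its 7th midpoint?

m = 0, p(m) = 1 (+); new bracket [0, 1]
m = 0.5, p(m) = -2.75 (−); new bracket [0, 0.5]
m = 0.25, p(m) = -0.53125 (−); new bracket [0, 0.25]
m = 0.125, p(m) = 0.3086 (+); new bracket [0.125, 0.25]
m = 0.1875, p(m) = -0.0913 (−); new bracket [0.125, 0.1875]
m = 0.15625, p(m) = 0.1135 (+); new bracket [0.15625, 0.1875]
m = 0.171875, p(m) = 0.0123 (+); new bracket [0.171875, 0.1875]

0.171875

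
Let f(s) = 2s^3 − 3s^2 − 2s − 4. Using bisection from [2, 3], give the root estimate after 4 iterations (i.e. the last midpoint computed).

s = 2.5 gives f = 3.5, positive; keep [2, 2.5]
s = 2.25 gives f = -0.90625, negative; keep [2.25, 2.5]
s = 2.375 gives f = 1.121094, positive; keep [2.25, 2.375]
s = 2.3125 gives f = 0.0649, positive; keep [2.25, 2.3125]

2.3125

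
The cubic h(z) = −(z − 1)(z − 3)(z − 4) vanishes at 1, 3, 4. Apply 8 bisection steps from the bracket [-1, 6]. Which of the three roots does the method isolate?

m = 2.5, h(m) = -1.125 (−); new bracket [-1, 2.5]
m = 0.75, h(m) = 1.828125 (+); new bracket [0.75, 2.5]
m = 1.625, h(m) = -2.041016 (−); new bracket [0.75, 1.625]
m = 1.1875, h(m) = -0.9558 (−); new bracket [0.75, 1.1875]
m = 0.96875, h(m) = 0.1924 (+); new bracket [0.96875, 1.1875]
m = 1.078125, h(m) = -0.4387 (−); new bracket [0.96875, 1.078125]
m = 1.0234375, h(m) = -0.1379 (−); new bracket [0.96875, 1.0234375]
m = 0.99609375, h(m) = 0.0235 (+); new bracket [0.99609375, 1.0234375]

1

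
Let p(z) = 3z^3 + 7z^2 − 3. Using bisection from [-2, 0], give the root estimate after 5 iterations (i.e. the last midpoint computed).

m = -1, p(m) = 1 (+); new bracket [-1, 0]
m = -0.5, p(m) = -1.625 (−); new bracket [-1, -0.5]
m = -0.75, p(m) = -0.328125 (−); new bracket [-1, -0.75]
m = -0.875, p(m) = 0.3496 (+); new bracket [-0.875, -0.75]
m = -0.8125, p(m) = 0.012 (+); new bracket [-0.8125, -0.75]

-0.8125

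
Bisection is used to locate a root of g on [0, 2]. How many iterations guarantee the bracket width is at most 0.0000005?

22

Width after n steps is 2/2^n. Need 2^n ≥ 2/0.0000005 = 4000000.
2^21 = 2097152 < 4000000 ≤ 2^22 = 4194304, so n = 22.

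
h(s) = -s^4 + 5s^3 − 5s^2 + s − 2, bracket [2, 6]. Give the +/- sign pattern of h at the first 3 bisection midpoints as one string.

h(4) = -14 < 0, so the root lies in [2, 4]
h(3) = 10 > 0, so the root lies in [3, 4]
h(3.5) = 4.5625 > 0, so the root lies in [3.5, 4]

-++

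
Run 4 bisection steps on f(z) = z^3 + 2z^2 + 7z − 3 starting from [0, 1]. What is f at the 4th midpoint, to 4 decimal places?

0.5291

midpoint 0.5: f = 1.125 > 0 → [0, 0.5]
midpoint 0.25: f = -1.109375 < 0 → [0.25, 0.5]
midpoint 0.375: f = -0.041016 < 0 → [0.375, 0.5]
midpoint 0.4375: f = 0.5291 > 0 → [0.375, 0.4375]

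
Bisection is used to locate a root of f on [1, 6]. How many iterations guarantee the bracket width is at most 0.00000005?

Width after n steps is 5/2^n. Need 2^n ≥ 5/0.00000005 = 100000000.
2^26 = 67108864 < 100000000 ≤ 2^27 = 134217728, so n = 27.

27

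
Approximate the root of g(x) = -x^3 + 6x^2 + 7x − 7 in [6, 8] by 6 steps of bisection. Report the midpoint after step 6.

6.84375

g(7) = -7 < 0, so the root lies in [6, 7]
g(6.5) = 17.375 > 0, so the root lies in [6.5, 7]
g(6.75) = 6.078125 > 0, so the root lies in [6.75, 7]
g(6.875) = -0.2324 < 0, so the root lies in [6.75, 6.875]
g(6.8125) = 2.9792 > 0, so the root lies in [6.8125, 6.875]
g(6.84375) = 1.3876 > 0, so the root lies in [6.84375, 6.875]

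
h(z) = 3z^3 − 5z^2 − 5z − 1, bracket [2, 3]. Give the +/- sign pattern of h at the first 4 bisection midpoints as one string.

+--+

m = 2.5, h(m) = 2.125 (+); new bracket [2, 2.5]
m = 2.25, h(m) = -3.390625 (−); new bracket [2.25, 2.5]
m = 2.375, h(m) = -0.888672 (−); new bracket [2.375, 2.5]
m = 2.4375, h(m) = 0.552 (+); new bracket [2.375, 2.4375]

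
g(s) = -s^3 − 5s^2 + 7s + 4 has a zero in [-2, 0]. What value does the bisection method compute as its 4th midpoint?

-0.375

midpoint -1: g = -7 < 0 → [-1, 0]
midpoint -0.5: g = -0.625 < 0 → [-0.5, 0]
midpoint -0.25: g = 1.953125 > 0 → [-0.5, -0.25]
midpoint -0.375: g = 0.7246 > 0 → [-0.5, -0.375]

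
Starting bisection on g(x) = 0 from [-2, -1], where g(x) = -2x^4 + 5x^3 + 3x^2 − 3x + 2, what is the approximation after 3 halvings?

g(-1.5) = -13.75 < 0, so the root lies in [-1.5, -1]
g(-1.25) = -4.210938 < 0, so the root lies in [-1.25, -1]
g(-1.125) = -1.150879 < 0, so the root lies in [-1.125, -1]

-1.125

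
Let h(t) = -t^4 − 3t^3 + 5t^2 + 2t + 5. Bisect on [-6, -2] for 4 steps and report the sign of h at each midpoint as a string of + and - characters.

+---

m = -4, h(m) = 13 (+); new bracket [-6, -4]
m = -5, h(m) = -130 (−); new bracket [-5, -4]
m = -4.5, h(m) = -39.4375 (−); new bracket [-4.5, -4]
m = -4.25, h(m) = -9.1445 (−); new bracket [-4.25, -4]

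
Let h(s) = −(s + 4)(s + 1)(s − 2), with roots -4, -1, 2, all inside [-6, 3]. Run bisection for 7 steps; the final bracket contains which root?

-4

s = -1.5 gives h = -4.375, negative; keep [-6, -1.5]
s = -3.75 gives h = -3.953125, negative; keep [-6, -3.75]
s = -4.875 gives h = 23.310547, positive; keep [-4.875, -3.75]
s = -4.3125 gives h = 6.5344, positive; keep [-4.3125, -3.75]
s = -4.03125 gives h = 0.5713, positive; keep [-4.03125, -3.75]
s = -3.890625 gives h = -1.8624, negative; keep [-4.03125, -3.890625]
s = -3.9609375 gives h = -0.6895, negative; keep [-4.03125, -3.9609375]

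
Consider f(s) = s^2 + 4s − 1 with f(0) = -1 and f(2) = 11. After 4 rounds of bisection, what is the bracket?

m = 1, f(m) = 4 (+); new bracket [0, 1]
m = 0.5, f(m) = 1.25 (+); new bracket [0, 0.5]
m = 0.25, f(m) = 0.0625 (+); new bracket [0, 0.25]
m = 0.125, f(m) = -0.4844 (−); new bracket [0.125, 0.25]

[0.125, 0.25]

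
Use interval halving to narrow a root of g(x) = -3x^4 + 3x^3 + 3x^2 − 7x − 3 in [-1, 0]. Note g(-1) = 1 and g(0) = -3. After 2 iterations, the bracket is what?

g(-0.5) = 0.6875 > 0, so the root lies in [-0.5, 0]
g(-0.25) = -1.121094 < 0, so the root lies in [-0.5, -0.25]

[-0.5, -0.25]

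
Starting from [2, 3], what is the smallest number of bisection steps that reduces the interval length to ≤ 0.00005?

Width after n steps is 1/2^n. Need 2^n ≥ 1/0.00005 = 20000.
2^14 = 16384 < 20000 ≤ 2^15 = 32768, so n = 15.

15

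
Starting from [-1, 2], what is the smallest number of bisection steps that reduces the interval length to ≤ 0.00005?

16

Width after n steps is 3/2^n. Need 2^n ≥ 3/0.00005 = 60000.
2^15 = 32768 < 60000 ≤ 2^16 = 65536, so n = 16.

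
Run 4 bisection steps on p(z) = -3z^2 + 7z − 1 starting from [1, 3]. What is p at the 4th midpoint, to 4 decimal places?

0.3281

p(2) = 1 > 0, so the root lies in [2, 3]
p(2.5) = -2.25 < 0, so the root lies in [2, 2.5]
p(2.25) = -0.4375 < 0, so the root lies in [2, 2.25]
p(2.125) = 0.3281 > 0, so the root lies in [2.125, 2.25]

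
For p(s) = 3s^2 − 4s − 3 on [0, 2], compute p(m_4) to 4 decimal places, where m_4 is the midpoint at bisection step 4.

p(1) = -4 < 0, so the root lies in [1, 2]
p(1.5) = -2.25 < 0, so the root lies in [1.5, 2]
p(1.75) = -0.8125 < 0, so the root lies in [1.75, 2]
p(1.875) = 0.0469 > 0, so the root lies in [1.75, 1.875]

0.0469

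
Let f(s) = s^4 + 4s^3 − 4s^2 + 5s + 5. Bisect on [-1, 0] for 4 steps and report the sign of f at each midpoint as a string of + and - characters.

+--+

s = -0.5 gives f = 1.0625, positive; keep [-1, -0.5]
s = -0.75 gives f = -2.371094, negative; keep [-0.75, -0.5]
s = -0.625 gives f = -0.511475, negative; keep [-0.625, -0.5]
s = -0.5625 gives f = 0.3101, positive; keep [-0.625, -0.5625]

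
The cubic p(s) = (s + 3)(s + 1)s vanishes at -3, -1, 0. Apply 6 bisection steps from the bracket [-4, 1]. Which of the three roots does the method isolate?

p(-1.5) = 1.125 > 0, so the root lies in [-4, -1.5]
p(-2.75) = 1.203125 > 0, so the root lies in [-4, -2.75]
p(-3.375) = -3.005859 < 0, so the root lies in [-3.375, -2.75]
p(-3.0625) = -0.3948 < 0, so the root lies in [-3.0625, -2.75]
p(-2.90625) = 0.5194 > 0, so the root lies in [-3.0625, -2.90625]
p(-2.984375) = 0.0925 > 0, so the root lies in [-3.0625, -2.984375]

-3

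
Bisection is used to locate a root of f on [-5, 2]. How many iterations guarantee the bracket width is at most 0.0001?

17

Width after n steps is 7/2^n. Need 2^n ≥ 7/0.0001 = 70000.
2^16 = 65536 < 70000 ≤ 2^17 = 131072, so n = 17.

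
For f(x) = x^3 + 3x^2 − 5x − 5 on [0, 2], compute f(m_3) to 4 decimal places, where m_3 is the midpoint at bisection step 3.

0.7969

midpoint 1: f = -6 < 0 → [1, 2]
midpoint 1.5: f = -2.375 < 0 → [1.5, 2]
midpoint 1.75: f = 0.796875 > 0 → [1.5, 1.75]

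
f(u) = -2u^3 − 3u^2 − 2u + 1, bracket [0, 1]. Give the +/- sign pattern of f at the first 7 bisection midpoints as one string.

u = 0.5 gives f = -1, negative; keep [0, 0.5]
u = 0.25 gives f = 0.28125, positive; keep [0.25, 0.5]
u = 0.375 gives f = -0.277344, negative; keep [0.25, 0.375]
u = 0.3125 gives f = 0.021, positive; keep [0.3125, 0.375]
u = 0.34375 gives f = -0.1232, negative; keep [0.3125, 0.34375]
u = 0.328125 gives f = -0.0499, negative; keep [0.3125, 0.328125]
u = 0.3203125 gives f = -0.0142, negative; keep [0.3125, 0.3203125]

-+-+---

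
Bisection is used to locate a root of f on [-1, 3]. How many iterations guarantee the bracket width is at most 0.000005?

20

Width after n steps is 4/2^n. Need 2^n ≥ 4/0.000005 = 800000.
2^19 = 524288 < 800000 ≤ 2^20 = 1048576, so n = 20.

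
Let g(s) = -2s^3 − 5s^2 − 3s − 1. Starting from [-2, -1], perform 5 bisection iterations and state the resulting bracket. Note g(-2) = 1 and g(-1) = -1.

s = -1.5 gives g = -1, negative; keep [-2, -1.5]
s = -1.75 gives g = -0.34375, negative; keep [-2, -1.75]
s = -1.875 gives g = 0.230469, positive; keep [-1.875, -1.75]
s = -1.8125 gives g = -0.0796, negative; keep [-1.875, -1.8125]
s = -1.84375 gives g = 0.0695, positive; keep [-1.84375, -1.8125]

[-1.84375, -1.8125]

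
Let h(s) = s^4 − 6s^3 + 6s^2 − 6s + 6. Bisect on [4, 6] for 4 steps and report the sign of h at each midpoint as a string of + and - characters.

+---

h(5) = 1 > 0, so the root lies in [4, 5]
h(4.5) = -36.1875 < 0, so the root lies in [4.5, 5]
h(4.75) = -21.089844 < 0, so the root lies in [4.75, 5]
h(4.875) = -10.9958 < 0, so the root lies in [4.875, 5]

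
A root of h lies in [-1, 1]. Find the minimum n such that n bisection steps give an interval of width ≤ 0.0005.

Width after n steps is 2/2^n. Need 2^n ≥ 2/0.0005 = 4000.
2^11 = 2048 < 4000 ≤ 2^12 = 4096, so n = 12.

12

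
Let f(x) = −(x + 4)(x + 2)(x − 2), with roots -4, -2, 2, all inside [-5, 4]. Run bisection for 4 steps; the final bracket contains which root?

2

x = -0.5 gives f = 13.125, positive; keep [-0.5, 4]
x = 1.75 gives f = 5.390625, positive; keep [1.75, 4]
x = 2.875 gives f = -29.326172, negative; keep [1.75, 2.875]
x = 2.3125 gives f = -8.5071, negative; keep [1.75, 2.3125]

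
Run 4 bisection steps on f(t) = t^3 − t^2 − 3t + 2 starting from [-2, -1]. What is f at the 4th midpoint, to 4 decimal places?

m = -1.5, f(m) = 0.875 (+); new bracket [-2, -1.5]
m = -1.75, f(m) = -1.171875 (−); new bracket [-1.75, -1.5]
m = -1.625, f(m) = -0.056641 (−); new bracket [-1.625, -1.5]
m = -1.5625, f(m) = 0.4314 (+); new bracket [-1.625, -1.5625]

0.4314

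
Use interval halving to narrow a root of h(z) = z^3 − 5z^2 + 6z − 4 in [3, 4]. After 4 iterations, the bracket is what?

[3.625, 3.6875]

z = 3.5 gives h = -1.375, negative; keep [3.5, 4]
z = 3.75 gives h = 0.921875, positive; keep [3.5, 3.75]
z = 3.625 gives h = -0.318359, negative; keep [3.625, 3.75]
z = 3.6875 gives h = 0.2781, positive; keep [3.625, 3.6875]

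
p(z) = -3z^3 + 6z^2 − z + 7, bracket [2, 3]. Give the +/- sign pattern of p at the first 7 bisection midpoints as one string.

z = 2.5 gives p = -4.875, negative; keep [2, 2.5]
z = 2.25 gives p = 0.953125, positive; keep [2.25, 2.5]
z = 2.375 gives p = -1.720703, negative; keep [2.25, 2.375]
z = 2.3125 gives p = -0.3259, negative; keep [2.25, 2.3125]
z = 2.28125 gives p = 0.3278, positive; keep [2.28125, 2.3125]
z = 2.296875 gives p = 0.0045, positive; keep [2.296875, 2.3125]
z = 2.3046875 gives p = -0.1598, negative; keep [2.296875, 2.3046875]

-+--++-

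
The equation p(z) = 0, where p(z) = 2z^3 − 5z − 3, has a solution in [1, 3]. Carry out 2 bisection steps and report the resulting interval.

[1.5, 2]

midpoint 2: p = 3 > 0 → [1, 2]
midpoint 1.5: p = -3.75 < 0 → [1.5, 2]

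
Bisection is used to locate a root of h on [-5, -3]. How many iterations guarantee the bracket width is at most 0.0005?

Width after n steps is 2/2^n. Need 2^n ≥ 2/0.0005 = 4000.
2^11 = 2048 < 4000 ≤ 2^12 = 4096, so n = 12.

12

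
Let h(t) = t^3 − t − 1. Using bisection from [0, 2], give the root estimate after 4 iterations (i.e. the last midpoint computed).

h(1) = -1 < 0, so the root lies in [1, 2]
h(1.5) = 0.875 > 0, so the root lies in [1, 1.5]
h(1.25) = -0.296875 < 0, so the root lies in [1.25, 1.5]
h(1.375) = 0.2246 > 0, so the root lies in [1.25, 1.375]

1.375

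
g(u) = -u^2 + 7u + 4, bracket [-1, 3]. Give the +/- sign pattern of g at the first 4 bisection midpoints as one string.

m = 1, g(m) = 10 (+); new bracket [-1, 1]
m = 0, g(m) = 4 (+); new bracket [-1, 0]
m = -0.5, g(m) = 0.25 (+); new bracket [-1, -0.5]
m = -0.75, g(m) = -1.8125 (−); new bracket [-0.75, -0.5]

+++-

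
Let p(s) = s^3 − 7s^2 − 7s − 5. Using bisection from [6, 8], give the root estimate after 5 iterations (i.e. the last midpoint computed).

midpoint 7: p = -54 < 0 → [7, 8]
midpoint 7.5: p = -29.375 < 0 → [7.5, 8]
midpoint 7.75: p = -14.203125 < 0 → [7.75, 8]
midpoint 7.875: p = -5.8613 < 0 → [7.875, 8]
midpoint 7.9375: p = -1.4963 < 0 → [7.9375, 8]

7.9375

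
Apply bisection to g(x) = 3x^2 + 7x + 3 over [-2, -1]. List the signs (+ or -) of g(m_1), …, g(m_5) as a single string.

m = -1.5, g(m) = -0.75 (−); new bracket [-2, -1.5]
m = -1.75, g(m) = -0.0625 (−); new bracket [-2, -1.75]
m = -1.875, g(m) = 0.421875 (+); new bracket [-1.875, -1.75]
m = -1.8125, g(m) = 0.168 (+); new bracket [-1.8125, -1.75]
m = -1.78125, g(m) = 0.0498 (+); new bracket [-1.78125, -1.75]

--+++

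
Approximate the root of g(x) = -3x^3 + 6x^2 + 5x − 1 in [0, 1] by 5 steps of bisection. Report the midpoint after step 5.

0.15625

midpoint 0.5: g = 2.625 > 0 → [0, 0.5]
midpoint 0.25: g = 0.578125 > 0 → [0, 0.25]
midpoint 0.125: g = -0.287109 < 0 → [0.125, 0.25]
midpoint 0.1875: g = 0.1287 > 0 → [0.125, 0.1875]
midpoint 0.15625: g = -0.0837 < 0 → [0.15625, 0.1875]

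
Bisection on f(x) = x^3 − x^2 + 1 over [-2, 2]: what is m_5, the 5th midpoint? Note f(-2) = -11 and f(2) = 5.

f(0) = 1 > 0, so the root lies in [-2, 0]
f(-1) = -1 < 0, so the root lies in [-1, 0]
f(-0.5) = 0.625 > 0, so the root lies in [-1, -0.5]
f(-0.75) = 0.0156 > 0, so the root lies in [-1, -0.75]
f(-0.875) = -0.4355 < 0, so the root lies in [-0.875, -0.75]

-0.875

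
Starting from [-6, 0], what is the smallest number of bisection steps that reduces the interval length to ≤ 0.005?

Width after n steps is 6/2^n. Need 2^n ≥ 6/0.005 = 1200.
2^10 = 1024 < 1200 ≤ 2^11 = 2048, so n = 11.

11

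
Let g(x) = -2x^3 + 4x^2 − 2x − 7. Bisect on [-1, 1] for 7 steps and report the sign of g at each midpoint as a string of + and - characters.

x = 0 gives g = -7, negative; keep [-1, 0]
x = -0.5 gives g = -4.75, negative; keep [-1, -0.5]
x = -0.75 gives g = -2.40625, negative; keep [-1, -0.75]
x = -0.875 gives g = -0.8477, negative; keep [-1, -0.875]
x = -0.9375 gives g = 0.0386, positive; keep [-0.9375, -0.875]
x = -0.90625 gives g = -0.4138, negative; keep [-0.9375, -0.90625]
x = -0.921875 gives g = -0.1899, negative; keep [-0.9375, -0.921875]

----+--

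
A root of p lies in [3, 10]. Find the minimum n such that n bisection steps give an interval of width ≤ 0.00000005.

Width after n steps is 7/2^n. Need 2^n ≥ 7/0.00000005 = 140000000.
2^27 = 134217728 < 140000000 ≤ 2^28 = 268435456, so n = 28.

28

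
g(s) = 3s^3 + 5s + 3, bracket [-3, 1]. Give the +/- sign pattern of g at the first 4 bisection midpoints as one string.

-++-

s = -1 gives g = -5, negative; keep [-1, 1]
s = 0 gives g = 3, positive; keep [-1, 0]
s = -0.5 gives g = 0.125, positive; keep [-1, -0.5]
s = -0.75 gives g = -2.0156, negative; keep [-0.75, -0.5]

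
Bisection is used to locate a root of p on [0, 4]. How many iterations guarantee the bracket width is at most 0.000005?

Width after n steps is 4/2^n. Need 2^n ≥ 4/0.000005 = 800000.
2^19 = 524288 < 800000 ≤ 2^20 = 1048576, so n = 20.

20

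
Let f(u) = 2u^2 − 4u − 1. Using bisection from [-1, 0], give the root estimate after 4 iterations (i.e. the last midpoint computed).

-0.1875

m = -0.5, f(m) = 1.5 (+); new bracket [-0.5, 0]
m = -0.25, f(m) = 0.125 (+); new bracket [-0.25, 0]
m = -0.125, f(m) = -0.46875 (−); new bracket [-0.25, -0.125]
m = -0.1875, f(m) = -0.1797 (−); new bracket [-0.25, -0.1875]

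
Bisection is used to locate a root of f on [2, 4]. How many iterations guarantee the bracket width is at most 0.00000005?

26

Width after n steps is 2/2^n. Need 2^n ≥ 2/0.00000005 = 40000000.
2^25 = 33554432 < 40000000 ≤ 2^26 = 67108864, so n = 26.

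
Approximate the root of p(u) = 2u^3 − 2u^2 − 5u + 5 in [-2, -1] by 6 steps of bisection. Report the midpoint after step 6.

-1.578125

p(-1.5) = 1.25 > 0, so the root lies in [-2, -1.5]
p(-1.75) = -3.09375 < 0, so the root lies in [-1.75, -1.5]
p(-1.625) = -0.738281 < 0, so the root lies in [-1.625, -1.5]
p(-1.5625) = 0.3003 > 0, so the root lies in [-1.625, -1.5625]
p(-1.59375) = -0.2077 < 0, so the root lies in [-1.59375, -1.5625]
p(-1.578125) = 0.0491 > 0, so the root lies in [-1.59375, -1.578125]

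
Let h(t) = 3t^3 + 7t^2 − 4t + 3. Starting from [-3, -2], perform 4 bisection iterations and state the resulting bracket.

[-2.9375, -2.875]

h(-2.5) = 9.875 > 0, so the root lies in [-3, -2.5]
h(-2.75) = 4.546875 > 0, so the root lies in [-3, -2.75]
h(-2.875) = 1.068359 > 0, so the root lies in [-3, -2.875]
h(-2.9375) = -0.8899 < 0, so the root lies in [-2.9375, -2.875]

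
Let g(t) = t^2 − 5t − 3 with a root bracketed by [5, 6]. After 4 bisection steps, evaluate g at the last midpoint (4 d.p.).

0.1289

t = 5.5 gives g = -0.25, negative; keep [5.5, 6]
t = 5.75 gives g = 1.3125, positive; keep [5.5, 5.75]
t = 5.625 gives g = 0.515625, positive; keep [5.5, 5.625]
t = 5.5625 gives g = 0.1289, positive; keep [5.5, 5.5625]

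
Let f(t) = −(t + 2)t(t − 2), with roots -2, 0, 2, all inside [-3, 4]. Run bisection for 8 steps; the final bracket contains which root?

2

m = 0.5, f(m) = 1.875 (+); new bracket [0.5, 4]
m = 2.25, f(m) = -2.390625 (−); new bracket [0.5, 2.25]
m = 1.375, f(m) = 2.900391 (+); new bracket [1.375, 2.25]
m = 1.8125, f(m) = 1.2957 (+); new bracket [1.8125, 2.25]
m = 2.03125, f(m) = -0.2559 (−); new bracket [1.8125, 2.03125]
m = 1.921875, f(m) = 0.5889 (+); new bracket [1.921875, 2.03125]
m = 1.9765625, f(m) = 0.1842 (+); new bracket [1.9765625, 2.03125]
m = 2.00390625, f(m) = -0.0313 (−); new bracket [1.9765625, 2.00390625]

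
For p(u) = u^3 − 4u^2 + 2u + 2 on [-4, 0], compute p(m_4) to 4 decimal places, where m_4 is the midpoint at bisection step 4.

u = -2 gives p = -26, negative; keep [-2, 0]
u = -1 gives p = -5, negative; keep [-1, 0]
u = -0.5 gives p = -0.125, negative; keep [-0.5, 0]
u = -0.25 gives p = 1.2344, positive; keep [-0.5, -0.25]

1.2344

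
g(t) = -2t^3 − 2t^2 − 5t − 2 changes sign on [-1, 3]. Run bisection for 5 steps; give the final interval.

[-0.5, -0.375]

midpoint 1: g = -11 < 0 → [-1, 1]
midpoint 0: g = -2 < 0 → [-1, 0]
midpoint -0.5: g = 0.25 > 0 → [-0.5, 0]
midpoint -0.25: g = -0.8438 < 0 → [-0.5, -0.25]
midpoint -0.375: g = -0.3008 < 0 → [-0.5, -0.375]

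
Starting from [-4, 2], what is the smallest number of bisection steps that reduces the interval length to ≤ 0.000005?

Width after n steps is 6/2^n. Need 2^n ≥ 6/0.000005 = 1200000.
2^20 = 1048576 < 1200000 ≤ 2^21 = 2097152, so n = 21.

21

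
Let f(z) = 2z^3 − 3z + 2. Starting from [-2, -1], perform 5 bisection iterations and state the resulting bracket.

z = -1.5 gives f = -0.25, negative; keep [-1.5, -1]
z = -1.25 gives f = 1.84375, positive; keep [-1.5, -1.25]
z = -1.375 gives f = 0.925781, positive; keep [-1.5, -1.375]
z = -1.4375 gives f = 0.3716, positive; keep [-1.5, -1.4375]
z = -1.46875 gives f = 0.0694, positive; keep [-1.5, -1.46875]

[-1.5, -1.46875]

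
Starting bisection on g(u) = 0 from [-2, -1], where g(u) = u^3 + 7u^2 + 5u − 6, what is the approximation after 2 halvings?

g(-1.5) = -1.125 < 0, so the root lies in [-2, -1.5]
g(-1.75) = 1.328125 > 0, so the root lies in [-1.75, -1.5]

-1.75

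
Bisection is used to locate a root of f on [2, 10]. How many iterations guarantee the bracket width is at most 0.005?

Width after n steps is 8/2^n. Need 2^n ≥ 8/0.005 = 1600.
2^10 = 1024 < 1600 ≤ 2^11 = 2048, so n = 11.

11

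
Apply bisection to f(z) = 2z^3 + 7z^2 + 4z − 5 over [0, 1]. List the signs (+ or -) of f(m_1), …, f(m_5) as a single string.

-++-+

midpoint 0.5: f = -1 < 0 → [0.5, 1]
midpoint 0.75: f = 2.78125 > 0 → [0.5, 0.75]
midpoint 0.625: f = 0.722656 > 0 → [0.5, 0.625]
midpoint 0.5625: f = -0.1792 < 0 → [0.5625, 0.625]
midpoint 0.59375: f = 0.2614 > 0 → [0.5625, 0.59375]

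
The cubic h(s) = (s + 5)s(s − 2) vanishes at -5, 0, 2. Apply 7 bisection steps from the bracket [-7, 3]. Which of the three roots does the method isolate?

-5

m = -2, h(m) = 24 (+); new bracket [-7, -2]
m = -4.5, h(m) = 14.625 (+); new bracket [-7, -4.5]
m = -5.75, h(m) = -33.421875 (−); new bracket [-5.75, -4.5]
m = -5.125, h(m) = -4.5645 (−); new bracket [-5.125, -4.5]
m = -4.8125, h(m) = 6.1472 (+); new bracket [-5.125, -4.8125]
m = -4.96875, h(m) = 1.0821 (+); new bracket [-5.125, -4.96875]
m = -5.046875, h(m) = -1.6671 (−); new bracket [-5.046875, -4.96875]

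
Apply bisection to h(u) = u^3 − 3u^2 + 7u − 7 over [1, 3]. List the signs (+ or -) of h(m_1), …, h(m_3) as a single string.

++-

h(2) = 3 > 0, so the root lies in [1, 2]
h(1.5) = 0.125 > 0, so the root lies in [1, 1.5]
h(1.25) = -0.984375 < 0, so the root lies in [1.25, 1.5]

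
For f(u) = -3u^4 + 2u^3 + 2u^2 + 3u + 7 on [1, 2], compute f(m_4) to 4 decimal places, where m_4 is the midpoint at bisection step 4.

u = 1.5 gives f = 7.5625, positive; keep [1.5, 2]
u = 1.75 gives f = 0.957031, positive; keep [1.75, 2]
u = 1.875 gives f = -4.239014, negative; keep [1.75, 1.875]
u = 1.8125 gives f = -1.4603, negative; keep [1.75, 1.8125]

-1.4603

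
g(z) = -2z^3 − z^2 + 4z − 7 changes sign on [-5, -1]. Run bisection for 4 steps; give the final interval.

g(-3) = 26 > 0, so the root lies in [-3, -1]
g(-2) = -3 < 0, so the root lies in [-3, -2]
g(-2.5) = 8 > 0, so the root lies in [-2.5, -2]
g(-2.25) = 1.7188 > 0, so the root lies in [-2.25, -2]

[-2.25, -2]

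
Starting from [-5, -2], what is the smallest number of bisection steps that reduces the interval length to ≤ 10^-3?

12

Width after n steps is 3/2^n. Need 2^n ≥ 3/10^-3 = 3000.
2^11 = 2048 < 3000 ≤ 2^12 = 4096, so n = 12.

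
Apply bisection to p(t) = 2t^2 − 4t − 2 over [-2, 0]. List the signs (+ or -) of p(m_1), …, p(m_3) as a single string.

m = -1, p(m) = 4 (+); new bracket [-1, 0]
m = -0.5, p(m) = 0.5 (+); new bracket [-0.5, 0]
m = -0.25, p(m) = -0.875 (−); new bracket [-0.5, -0.25]

++-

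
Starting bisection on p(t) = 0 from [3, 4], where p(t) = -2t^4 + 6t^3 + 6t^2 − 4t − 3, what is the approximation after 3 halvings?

3.625

m = 3.5, p(m) = 13.625 (+); new bracket [3.5, 4]
m = 3.75, p(m) = -12.726562 (−); new bracket [3.5, 3.75]
m = 3.625, p(m) = 1.800293 (+); new bracket [3.625, 3.75]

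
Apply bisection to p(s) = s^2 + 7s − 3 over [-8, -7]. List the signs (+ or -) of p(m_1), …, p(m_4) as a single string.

+--+

s = -7.5 gives p = 0.75, positive; keep [-7.5, -7]
s = -7.25 gives p = -1.1875, negative; keep [-7.5, -7.25]
s = -7.375 gives p = -0.234375, negative; keep [-7.5, -7.375]
s = -7.4375 gives p = 0.2539, positive; keep [-7.4375, -7.375]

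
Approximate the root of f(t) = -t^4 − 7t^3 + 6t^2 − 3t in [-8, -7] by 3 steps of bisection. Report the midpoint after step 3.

-7.875

t = -7.5 gives f = 149.0625, positive; keep [-8, -7.5]
t = -7.75 gives f = 34.511719, positive; keep [-8, -7.75]
t = -7.875 gives f = -31.607666, negative; keep [-7.875, -7.75]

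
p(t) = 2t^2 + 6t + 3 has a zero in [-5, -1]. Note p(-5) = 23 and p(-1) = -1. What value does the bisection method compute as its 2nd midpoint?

t = -3 gives p = 3, positive; keep [-3, -1]
t = -2 gives p = -1, negative; keep [-3, -2]

-2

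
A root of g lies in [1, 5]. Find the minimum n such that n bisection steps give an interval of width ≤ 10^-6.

22

Width after n steps is 4/2^n. Need 2^n ≥ 4/10^-6 = 4000000.
2^21 = 2097152 < 4000000 ≤ 2^22 = 4194304, so n = 22.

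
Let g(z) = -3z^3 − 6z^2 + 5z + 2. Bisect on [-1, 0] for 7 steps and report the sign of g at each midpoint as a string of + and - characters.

-+--+++

midpoint -0.5: g = -1.625 < 0 → [-0.5, 0]
midpoint -0.25: g = 0.421875 > 0 → [-0.5, -0.25]
midpoint -0.375: g = -0.560547 < 0 → [-0.375, -0.25]
midpoint -0.3125: g = -0.0569 < 0 → [-0.3125, -0.25]
midpoint -0.28125: g = 0.1859 > 0 → [-0.3125, -0.28125]
midpoint -0.296875: g = 0.0653 > 0 → [-0.3125, -0.296875]
midpoint -0.3046875: g = 0.0044 > 0 → [-0.3125, -0.3046875]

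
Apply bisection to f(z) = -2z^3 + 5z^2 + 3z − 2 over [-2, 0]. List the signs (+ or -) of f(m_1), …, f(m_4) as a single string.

+--+

m = -1, f(m) = 2 (+); new bracket [-1, 0]
m = -0.5, f(m) = -2 (−); new bracket [-1, -0.5]
m = -0.75, f(m) = -0.59375 (−); new bracket [-1, -0.75]
m = -0.875, f(m) = 0.543 (+); new bracket [-0.875, -0.75]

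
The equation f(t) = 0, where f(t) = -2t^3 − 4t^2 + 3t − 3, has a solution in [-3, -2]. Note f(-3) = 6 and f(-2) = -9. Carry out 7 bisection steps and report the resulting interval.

m = -2.5, f(m) = -4.25 (−); new bracket [-3, -2.5]
m = -2.75, f(m) = 0.09375 (+); new bracket [-2.75, -2.5]
m = -2.625, f(m) = -2.261719 (−); new bracket [-2.75, -2.625]
m = -2.6875, f(m) = -1.1313 (−); new bracket [-2.75, -2.6875]
m = -2.71875, f(m) = -0.5308 (−); new bracket [-2.75, -2.71875]
m = -2.734375, f(m) = -0.2216 (−); new bracket [-2.75, -2.734375]
m = -2.7421875, f(m) = -0.0647 (−); new bracket [-2.75, -2.7421875]

[-2.75, -2.7421875]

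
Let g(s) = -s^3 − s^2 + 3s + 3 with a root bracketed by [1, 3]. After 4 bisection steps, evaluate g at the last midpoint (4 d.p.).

0.9434

m = 2, g(m) = -3 (−); new bracket [1, 2]
m = 1.5, g(m) = 1.875 (+); new bracket [1.5, 2]
m = 1.75, g(m) = -0.171875 (−); new bracket [1.5, 1.75]
m = 1.625, g(m) = 0.9434 (+); new bracket [1.625, 1.75]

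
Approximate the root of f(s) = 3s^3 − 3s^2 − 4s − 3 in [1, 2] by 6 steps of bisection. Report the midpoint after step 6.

1.953125

midpoint 1.5: f = -5.625 < 0 → [1.5, 2]
midpoint 1.75: f = -3.109375 < 0 → [1.75, 2]
midpoint 1.875: f = -1.271484 < 0 → [1.875, 2]
midpoint 1.9375: f = -0.1921 < 0 → [1.9375, 2]
midpoint 1.96875: f = 0.3896 > 0 → [1.9375, 1.96875]
midpoint 1.953125: f = 0.0951 > 0 → [1.9375, 1.953125]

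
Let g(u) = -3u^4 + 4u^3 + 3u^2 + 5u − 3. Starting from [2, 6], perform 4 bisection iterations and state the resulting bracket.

[2, 2.25]

midpoint 4: g = -447 < 0 → [2, 4]
midpoint 3: g = -96 < 0 → [2, 3]
midpoint 2.5: g = -26.4375 < 0 → [2, 2.5]
midpoint 2.25: g = -7.8867 < 0 → [2, 2.25]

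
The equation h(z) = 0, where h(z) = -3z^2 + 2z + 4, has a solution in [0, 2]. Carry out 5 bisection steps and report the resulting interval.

[1.5, 1.5625]

midpoint 1: h = 3 > 0 → [1, 2]
midpoint 1.5: h = 0.25 > 0 → [1.5, 2]
midpoint 1.75: h = -1.6875 < 0 → [1.5, 1.75]
midpoint 1.625: h = -0.6719 < 0 → [1.5, 1.625]
midpoint 1.5625: h = -0.1992 < 0 → [1.5, 1.5625]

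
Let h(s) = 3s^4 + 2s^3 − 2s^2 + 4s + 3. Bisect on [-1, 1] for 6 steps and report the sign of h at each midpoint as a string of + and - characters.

h(0) = 3 > 0, so the root lies in [-1, 0]
h(-0.5) = 0.4375 > 0, so the root lies in [-1, -0.5]
h(-0.75) = -1.019531 < 0, so the root lies in [-0.75, -0.5]
h(-0.625) = -0.3118 < 0, so the root lies in [-0.625, -0.5]
h(-0.5625) = 0.0616 > 0, so the root lies in [-0.625, -0.5625]
h(-0.59375) = -0.1259 < 0, so the root lies in [-0.59375, -0.5625]

++--+-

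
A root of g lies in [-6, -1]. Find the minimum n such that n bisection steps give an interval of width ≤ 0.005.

Width after n steps is 5/2^n. Need 2^n ≥ 5/0.005 = 1000.
2^9 = 512 < 1000 ≤ 2^10 = 1024, so n = 10.

10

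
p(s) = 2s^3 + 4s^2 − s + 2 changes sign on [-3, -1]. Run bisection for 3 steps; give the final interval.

midpoint -2: p = 4 > 0 → [-3, -2]
midpoint -2.5: p = -1.75 < 0 → [-2.5, -2]
midpoint -2.25: p = 1.71875 > 0 → [-2.5, -2.25]

[-2.5, -2.25]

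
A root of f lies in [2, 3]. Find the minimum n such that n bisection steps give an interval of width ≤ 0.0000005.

21

Width after n steps is 1/2^n. Need 2^n ≥ 1/0.0000005 = 2000000.
2^20 = 1048576 < 2000000 ≤ 2^21 = 2097152, so n = 21.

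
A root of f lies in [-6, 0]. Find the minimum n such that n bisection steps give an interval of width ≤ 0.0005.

14

Width after n steps is 6/2^n. Need 2^n ≥ 6/0.0005 = 12000.
2^13 = 8192 < 12000 ≤ 2^14 = 16384, so n = 14.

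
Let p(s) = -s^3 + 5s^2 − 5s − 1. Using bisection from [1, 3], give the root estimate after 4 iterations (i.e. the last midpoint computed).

1.625

m = 2, p(m) = 1 (+); new bracket [1, 2]
m = 1.5, p(m) = -0.625 (−); new bracket [1.5, 2]
m = 1.75, p(m) = 0.203125 (+); new bracket [1.5, 1.75]
m = 1.625, p(m) = -0.2129 (−); new bracket [1.625, 1.75]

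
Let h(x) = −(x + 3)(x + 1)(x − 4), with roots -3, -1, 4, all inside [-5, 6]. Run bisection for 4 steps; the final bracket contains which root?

midpoint 0.5: h = 18.375 > 0 → [0.5, 6]
midpoint 3.25: h = 19.921875 > 0 → [3.25, 6]
midpoint 4.625: h = -26.806641 < 0 → [3.25, 4.625]
midpoint 3.9375: h = 2.1409 > 0 → [3.9375, 4.625]

4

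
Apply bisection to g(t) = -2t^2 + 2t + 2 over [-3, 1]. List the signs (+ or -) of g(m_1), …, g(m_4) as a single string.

-++-

t = -1 gives g = -2, negative; keep [-1, 1]
t = 0 gives g = 2, positive; keep [-1, 0]
t = -0.5 gives g = 0.5, positive; keep [-1, -0.5]
t = -0.75 gives g = -0.625, negative; keep [-0.75, -0.5]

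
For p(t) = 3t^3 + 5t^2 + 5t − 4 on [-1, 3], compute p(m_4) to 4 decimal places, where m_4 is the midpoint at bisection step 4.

-2.3906

t = 1 gives p = 9, positive; keep [-1, 1]
t = 0 gives p = -4, negative; keep [0, 1]
t = 0.5 gives p = 0.125, positive; keep [0, 0.5]
t = 0.25 gives p = -2.3906, negative; keep [0.25, 0.5]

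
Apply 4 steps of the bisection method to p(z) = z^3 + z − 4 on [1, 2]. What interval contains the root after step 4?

m = 1.5, p(m) = 0.875 (+); new bracket [1, 1.5]
m = 1.25, p(m) = -0.796875 (−); new bracket [1.25, 1.5]
m = 1.375, p(m) = -0.025391 (−); new bracket [1.375, 1.5]
m = 1.4375, p(m) = 0.408 (+); new bracket [1.375, 1.4375]

[1.375, 1.4375]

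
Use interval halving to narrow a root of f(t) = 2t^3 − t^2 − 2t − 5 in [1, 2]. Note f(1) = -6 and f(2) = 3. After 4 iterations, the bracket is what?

[1.8125, 1.875]

t = 1.5 gives f = -3.5, negative; keep [1.5, 2]
t = 1.75 gives f = -0.84375, negative; keep [1.75, 2]
t = 1.875 gives f = 0.917969, positive; keep [1.75, 1.875]
t = 1.8125 gives f = -0.0015, negative; keep [1.8125, 1.875]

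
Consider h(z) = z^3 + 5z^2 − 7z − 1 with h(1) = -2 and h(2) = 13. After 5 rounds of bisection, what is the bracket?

m = 1.5, h(m) = 3.125 (+); new bracket [1, 1.5]
m = 1.25, h(m) = 0.015625 (+); new bracket [1, 1.25]
m = 1.125, h(m) = -1.123047 (−); new bracket [1.125, 1.25]
m = 1.1875, h(m) = -0.5872 (−); new bracket [1.1875, 1.25]
m = 1.21875, h(m) = -0.2942 (−); new bracket [1.21875, 1.25]

[1.21875, 1.25]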